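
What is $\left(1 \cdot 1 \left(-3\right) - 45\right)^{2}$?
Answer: $2304$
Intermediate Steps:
$\left(1 \cdot 1 \left(-3\right) - 45\right)^{2} = \left(1 \left(-3\right) - 45\right)^{2} = \left(-3 - 45\right)^{2} = \left(-48\right)^{2} = 2304$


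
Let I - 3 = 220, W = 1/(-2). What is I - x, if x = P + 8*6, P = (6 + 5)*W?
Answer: 361/2 ≈ 180.50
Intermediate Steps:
W = -½ ≈ -0.50000
P = -11/2 (P = (6 + 5)*(-½) = 11*(-½) = -11/2 ≈ -5.5000)
I = 223 (I = 3 + 220 = 223)
x = 85/2 (x = -11/2 + 8*6 = -11/2 + 48 = 85/2 ≈ 42.500)
I - x = 223 - 1*85/2 = 223 - 85/2 = 361/2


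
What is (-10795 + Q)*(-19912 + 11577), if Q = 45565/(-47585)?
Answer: 856380641880/9517 ≈ 8.9984e+7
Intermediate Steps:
Q = -9113/9517 (Q = 45565*(-1/47585) = -9113/9517 ≈ -0.95755)
(-10795 + Q)*(-19912 + 11577) = (-10795 - 9113/9517)*(-19912 + 11577) = -102745128/9517*(-8335) = 856380641880/9517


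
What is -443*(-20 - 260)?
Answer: 124040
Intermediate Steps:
-443*(-20 - 260) = -443*(-280) = 124040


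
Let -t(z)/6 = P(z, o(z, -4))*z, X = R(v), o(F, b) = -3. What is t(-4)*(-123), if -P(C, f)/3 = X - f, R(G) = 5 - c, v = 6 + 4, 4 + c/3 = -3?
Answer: 256824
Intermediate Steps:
c = -21 (c = -12 + 3*(-3) = -12 - 9 = -21)
v = 10
R(G) = 26 (R(G) = 5 - 1*(-21) = 5 + 21 = 26)
X = 26
P(C, f) = -78 + 3*f (P(C, f) = -3*(26 - f) = -78 + 3*f)
t(z) = 522*z (t(z) = -6*(-78 + 3*(-3))*z = -6*(-78 - 9)*z = -(-522)*z = 522*z)
t(-4)*(-123) = (522*(-4))*(-123) = -2088*(-123) = 256824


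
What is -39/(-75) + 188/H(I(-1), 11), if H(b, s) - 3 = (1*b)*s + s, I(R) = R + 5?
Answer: 2727/725 ≈ 3.7614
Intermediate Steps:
I(R) = 5 + R
H(b, s) = 3 + s + b*s (H(b, s) = 3 + ((1*b)*s + s) = 3 + (b*s + s) = 3 + (s + b*s) = 3 + s + b*s)
-39/(-75) + 188/H(I(-1), 11) = -39/(-75) + 188/(3 + 11 + (5 - 1)*11) = -39*(-1/75) + 188/(3 + 11 + 4*11) = 13/25 + 188/(3 + 11 + 44) = 13/25 + 188/58 = 13/25 + 188*(1/58) = 13/25 + 94/29 = 2727/725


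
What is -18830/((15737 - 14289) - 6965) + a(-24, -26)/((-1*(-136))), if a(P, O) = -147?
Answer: 1749881/750312 ≈ 2.3322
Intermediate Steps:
-18830/((15737 - 14289) - 6965) + a(-24, -26)/((-1*(-136))) = -18830/((15737 - 14289) - 6965) - 147/((-1*(-136))) = -18830/(1448 - 6965) - 147/136 = -18830/(-5517) - 147*1/136 = -18830*(-1/5517) - 147/136 = 18830/5517 - 147/136 = 1749881/750312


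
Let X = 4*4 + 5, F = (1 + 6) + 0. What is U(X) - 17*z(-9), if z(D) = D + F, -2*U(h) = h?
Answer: 47/2 ≈ 23.500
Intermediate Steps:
F = 7 (F = 7 + 0 = 7)
X = 21 (X = 16 + 5 = 21)
U(h) = -h/2
z(D) = 7 + D (z(D) = D + 7 = 7 + D)
U(X) - 17*z(-9) = -½*21 - 17*(7 - 9) = -21/2 - 17*(-2) = -21/2 + 34 = 47/2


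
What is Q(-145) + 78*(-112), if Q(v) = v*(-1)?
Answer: -8591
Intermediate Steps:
Q(v) = -v
Q(-145) + 78*(-112) = -1*(-145) + 78*(-112) = 145 - 8736 = -8591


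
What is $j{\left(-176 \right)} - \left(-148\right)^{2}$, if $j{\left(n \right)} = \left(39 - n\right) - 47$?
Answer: $-21736$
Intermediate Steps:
$j{\left(n \right)} = -8 - n$ ($j{\left(n \right)} = \left(39 - n\right) - 47 = -8 - n$)
$j{\left(-176 \right)} - \left(-148\right)^{2} = \left(-8 - -176\right) - \left(-148\right)^{2} = \left(-8 + 176\right) - 21904 = 168 - 21904 = -21736$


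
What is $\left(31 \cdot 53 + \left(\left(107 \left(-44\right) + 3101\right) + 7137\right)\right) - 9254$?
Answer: $-2081$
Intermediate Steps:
$\left(31 \cdot 53 + \left(\left(107 \left(-44\right) + 3101\right) + 7137\right)\right) - 9254 = \left(1643 + \left(\left(-4708 + 3101\right) + 7137\right)\right) - 9254 = \left(1643 + \left(-1607 + 7137\right)\right) - 9254 = \left(1643 + 5530\right) - 9254 = 7173 - 9254 = -2081$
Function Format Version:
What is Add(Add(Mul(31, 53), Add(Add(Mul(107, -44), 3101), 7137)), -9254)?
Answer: -2081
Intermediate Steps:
Add(Add(Mul(31, 53), Add(Add(Mul(107, -44), 3101), 7137)), -9254) = Add(Add(1643, Add(Add(-4708, 3101), 7137)), -9254) = Add(Add(1643, Add(-1607, 7137)), -9254) = Add(Add(1643, 5530), -9254) = Add(7173, -9254) = -2081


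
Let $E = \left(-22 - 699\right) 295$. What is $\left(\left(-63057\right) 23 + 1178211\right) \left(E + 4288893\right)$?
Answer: $-1109133475800$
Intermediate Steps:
$E = -212695$ ($E = \left(-721\right) 295 = -212695$)
$\left(\left(-63057\right) 23 + 1178211\right) \left(E + 4288893\right) = \left(\left(-63057\right) 23 + 1178211\right) \left(-212695 + 4288893\right) = \left(-1450311 + 1178211\right) 4076198 = \left(-272100\right) 4076198 = -1109133475800$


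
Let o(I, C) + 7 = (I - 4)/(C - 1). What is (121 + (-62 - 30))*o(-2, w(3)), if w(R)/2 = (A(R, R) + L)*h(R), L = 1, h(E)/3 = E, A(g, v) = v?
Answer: -14587/71 ≈ -205.45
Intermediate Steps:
h(E) = 3*E
w(R) = 6*R*(1 + R) (w(R) = 2*((R + 1)*(3*R)) = 2*((1 + R)*(3*R)) = 2*(3*R*(1 + R)) = 6*R*(1 + R))
o(I, C) = -7 + (-4 + I)/(-1 + C) (o(I, C) = -7 + (I - 4)/(C - 1) = -7 + (-4 + I)/(-1 + C))
(121 + (-62 - 30))*o(-2, w(3)) = (121 + (-62 - 30))*((3 - 2 - 42*3*(1 + 3))/(-1 + 6*3*(1 + 3))) = (121 - 92)*((3 - 2 - 42*3*4)/(-1 + 6*3*4)) = 29*((3 - 2 - 7*72)/(-1 + 72)) = 29*((3 - 2 - 504)/71) = 29*((1/71)*(-503)) = 29*(-503/71) = -14587/71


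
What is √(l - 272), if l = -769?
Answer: I*√1041 ≈ 32.265*I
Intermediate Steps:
√(l - 272) = √(-769 - 272) = √(-1041) = I*√1041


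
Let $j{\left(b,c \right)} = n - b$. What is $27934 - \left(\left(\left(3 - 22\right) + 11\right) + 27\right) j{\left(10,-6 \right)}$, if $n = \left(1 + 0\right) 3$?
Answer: $28067$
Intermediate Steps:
$n = 3$ ($n = 1 \cdot 3 = 3$)
$j{\left(b,c \right)} = 3 - b$
$27934 - \left(\left(\left(3 - 22\right) + 11\right) + 27\right) j{\left(10,-6 \right)} = 27934 - \left(\left(\left(3 - 22\right) + 11\right) + 27\right) \left(3 - 10\right) = 27934 - \left(\left(-19 + 11\right) + 27\right) \left(3 - 10\right) = 27934 - \left(-8 + 27\right) \left(-7\right) = 27934 - 19 \left(-7\right) = 27934 - -133 = 27934 + 133 = 28067$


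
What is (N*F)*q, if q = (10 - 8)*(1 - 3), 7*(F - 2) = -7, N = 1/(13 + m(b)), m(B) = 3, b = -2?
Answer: -¼ ≈ -0.25000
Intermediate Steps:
N = 1/16 (N = 1/(13 + 3) = 1/16 ≈ 0.062500)
F = 1 (F = 2 + (⅐)*(-7) = 2 - 1 = 1)
q = -4 (q = 2*(-2) = -4)
(N*F)*q = ((1/16)*1)*(-4) = (1/16)*(-4) = -¼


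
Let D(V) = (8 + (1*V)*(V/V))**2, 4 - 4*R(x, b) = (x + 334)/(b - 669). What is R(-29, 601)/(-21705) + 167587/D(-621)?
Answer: 989176608407/2218449991440 ≈ 0.44589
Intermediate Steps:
R(x, b) = 1 - (334 + x)/(4*(-669 + b)) (R(x, b) = 1 - (x + 334)/(4*(b - 669)) = 1 - (334 + x)/(4*(-669 + b)))
D(V) = (8 + V)**2 (D(V) = (8 + V*1)**2 = (8 + V)**2)
R(-29, 601)/(-21705) + 167587/D(-621) = ((-3010 - 1*(-29) + 4*601)/(4*(-669 + 601)))/(-21705) + 167587/((8 - 621)**2) = ((1/4)*(-3010 + 29 + 2404)/(-68))*(-1/21705) + 167587/((-613)**2) = ((1/4)*(-1/68)*(-577))*(-1/21705) + 167587/375769 = (577/272)*(-1/21705) + 167587*(1/375769) = -577/5903760 + 167587/375769 = 989176608407/2218449991440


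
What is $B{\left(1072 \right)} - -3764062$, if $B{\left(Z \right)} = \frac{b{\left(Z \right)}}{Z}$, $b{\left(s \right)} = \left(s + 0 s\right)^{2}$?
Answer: $3765134$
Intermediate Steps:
$b{\left(s \right)} = s^{2}$ ($b{\left(s \right)} = \left(s + 0\right)^{2} = s^{2}$)
$B{\left(Z \right)} = Z$ ($B{\left(Z \right)} = \frac{Z^{2}}{Z} = Z$)
$B{\left(1072 \right)} - -3764062 = 1072 - -3764062 = 1072 + 3764062 = 3765134$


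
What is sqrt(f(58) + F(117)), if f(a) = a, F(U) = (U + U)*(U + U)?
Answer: sqrt(54814) ≈ 234.12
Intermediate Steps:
F(U) = 4*U**2 (F(U) = (2*U)*(2*U) = 4*U**2)
sqrt(f(58) + F(117)) = sqrt(58 + 4*117**2) = sqrt(58 + 4*13689) = sqrt(58 + 54756) = sqrt(54814)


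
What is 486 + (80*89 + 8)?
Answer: 7614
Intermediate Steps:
486 + (80*89 + 8) = 486 + (7120 + 8) = 486 + 7128 = 7614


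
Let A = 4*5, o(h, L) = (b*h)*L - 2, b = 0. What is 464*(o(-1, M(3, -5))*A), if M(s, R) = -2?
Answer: -18560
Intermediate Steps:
o(h, L) = -2 (o(h, L) = (0*h)*L - 2 = 0*L - 2 = 0 - 2 = -2)
A = 20
464*(o(-1, M(3, -5))*A) = 464*(-2*20) = 464*(-40) = -18560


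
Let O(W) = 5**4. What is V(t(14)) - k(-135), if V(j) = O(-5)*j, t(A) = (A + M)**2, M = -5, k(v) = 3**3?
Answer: 50598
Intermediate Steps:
k(v) = 27
O(W) = 625
t(A) = (-5 + A)**2 (t(A) = (A - 5)**2 = (-5 + A)**2)
V(j) = 625*j
V(t(14)) - k(-135) = 625*(-5 + 14)**2 - 1*27 = 625*9**2 - 27 = 625*81 - 27 = 50625 - 27 = 50598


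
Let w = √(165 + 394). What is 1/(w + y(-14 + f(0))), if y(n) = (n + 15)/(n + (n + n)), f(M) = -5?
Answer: -228/1816175 + 3249*√559/1816175 ≈ 0.042170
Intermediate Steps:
y(n) = (15 + n)/(3*n) (y(n) = (15 + n)/(n + 2*n) = (15 + n)/((3*n)) = (15 + n)*(1/(3*n)) = (15 + n)/(3*n))
w = √559 ≈ 23.643
1/(w + y(-14 + f(0))) = 1/(√559 + (15 + (-14 - 5))/(3*(-14 - 5))) = 1/(√559 + (⅓)*(15 - 19)/(-19)) = 1/(√559 + (⅓)*(-1/19)*(-4)) = 1/(√559 + 4/57) = 1/(4/57 + √559)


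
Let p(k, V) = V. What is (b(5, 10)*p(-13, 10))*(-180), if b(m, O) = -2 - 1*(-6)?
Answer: -7200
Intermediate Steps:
b(m, O) = 4 (b(m, O) = -2 + 6 = 4)
(b(5, 10)*p(-13, 10))*(-180) = (4*10)*(-180) = 40*(-180) = -7200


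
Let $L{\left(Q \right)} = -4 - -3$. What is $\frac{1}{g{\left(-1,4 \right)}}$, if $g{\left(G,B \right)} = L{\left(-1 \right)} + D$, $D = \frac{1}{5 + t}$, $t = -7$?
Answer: $- \frac{2}{3} \approx -0.66667$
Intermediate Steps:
$L{\left(Q \right)} = -1$ ($L{\left(Q \right)} = -4 + 3 = -1$)
$D = - \frac{1}{2}$ ($D = \frac{1}{5 - 7} = \frac{1}{-2} = - \frac{1}{2} \approx -0.5$)
$g{\left(G,B \right)} = - \frac{3}{2}$ ($g{\left(G,B \right)} = -1 - \frac{1}{2} = - \frac{3}{2}$)
$\frac{1}{g{\left(-1,4 \right)}} = \frac{1}{- \frac{3}{2}} = - \frac{2}{3}$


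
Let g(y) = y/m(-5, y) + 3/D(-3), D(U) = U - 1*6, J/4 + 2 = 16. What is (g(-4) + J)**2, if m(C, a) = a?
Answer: 28900/9 ≈ 3211.1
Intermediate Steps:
J = 56 (J = -8 + 4*16 = -8 + 64 = 56)
D(U) = -6 + U (D(U) = U - 6 = -6 + U)
g(y) = 2/3 (g(y) = y/y + 3/(-6 - 3) = 1 + 3/(-9) = 1 + 3*(-1/9) = 1 - 1/3 = 2/3)
(g(-4) + J)**2 = (2/3 + 56)**2 = (170/3)**2 = 28900/9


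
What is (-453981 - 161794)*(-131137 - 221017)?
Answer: 216847629350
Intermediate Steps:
(-453981 - 161794)*(-131137 - 221017) = -615775*(-352154) = 216847629350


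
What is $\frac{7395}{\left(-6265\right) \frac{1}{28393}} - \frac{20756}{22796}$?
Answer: $- \frac{239326016470}{7140847} \approx -33515.0$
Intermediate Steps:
$\frac{7395}{\left(-6265\right) \frac{1}{28393}} - \frac{20756}{22796} = \frac{7395}{\left(-6265\right) \frac{1}{28393}} - \frac{5189}{5699} = \frac{7395}{- \frac{6265}{28393}} - \frac{5189}{5699} = 7395 \left(- \frac{28393}{6265}\right) - \frac{5189}{5699} = - \frac{41993247}{1253} - \frac{5189}{5699} = - \frac{239326016470}{7140847}$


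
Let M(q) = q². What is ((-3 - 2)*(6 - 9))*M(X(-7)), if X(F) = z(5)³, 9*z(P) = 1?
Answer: 5/177147 ≈ 2.8225e-5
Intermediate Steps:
z(P) = ⅑ (z(P) = (⅑)*1 = ⅑)
X(F) = 1/729 (X(F) = (⅑)³ = 1/729)
((-3 - 2)*(6 - 9))*M(X(-7)) = ((-3 - 2)*(6 - 9))*(1/729)² = -5*(-3)*(1/531441) = 15*(1/531441) = 5/177147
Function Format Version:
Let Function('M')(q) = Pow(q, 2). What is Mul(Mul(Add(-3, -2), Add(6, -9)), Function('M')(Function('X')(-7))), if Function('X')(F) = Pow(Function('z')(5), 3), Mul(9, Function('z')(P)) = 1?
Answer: Rational(5, 177147) ≈ 2.8225e-5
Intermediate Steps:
Function('z')(P) = Rational(1, 9) (Function('z')(P) = Mul(Rational(1, 9), 1) = Rational(1, 9))
Function('X')(F) = Rational(1, 729) (Function('X')(F) = Pow(Rational(1, 9), 3) = Rational(1, 729))
Mul(Mul(Add(-3, -2), Add(6, -9)), Function('M')(Function('X')(-7))) = Mul(Mul(Add(-3, -2), Add(6, -9)), Pow(Rational(1, 729), 2)) = Mul(Mul(-5, -3), Rational(1, 531441)) = Mul(15, Rational(1, 531441)) = Rational(5, 177147)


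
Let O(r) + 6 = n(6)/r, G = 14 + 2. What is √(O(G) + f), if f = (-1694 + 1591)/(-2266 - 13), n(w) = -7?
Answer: I*√531209831/9116 ≈ 2.5283*I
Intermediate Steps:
G = 16
O(r) = -6 - 7/r
f = 103/2279 (f = -103/(-2279) = -103*(-1/2279) = 103/2279 ≈ 0.045195)
√(O(G) + f) = √((-6 - 7/16) + 103/2279) = √(-103/16 + 103/2279) = √(-233089/36464) = I*√531209831/9116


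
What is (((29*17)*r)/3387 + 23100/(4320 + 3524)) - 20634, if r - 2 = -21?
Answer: -137047917800/6641907 ≈ -20634.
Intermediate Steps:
r = -19 (r = 2 - 21 = -19)
(((29*17)*r)/3387 + 23100/(4320 + 3524)) - 20634 = (((29*17)*(-19))/3387 + 23100/(4320 + 3524)) - 20634 = ((493*(-19))*(1/3387) + 23100/7844) - 20634 = (-9367*1/3387 + 23100*(1/7844)) - 20634 = (-9367/3387 + 5775/1961) - 20634 = 1191238/6641907 - 20634 = -137047917800/6641907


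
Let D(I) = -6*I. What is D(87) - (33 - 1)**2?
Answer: -1546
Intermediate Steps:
D(87) - (33 - 1)**2 = -6*87 - (33 - 1)**2 = -522 - 1*32**2 = -522 - 1*1024 = -522 - 1024 = -1546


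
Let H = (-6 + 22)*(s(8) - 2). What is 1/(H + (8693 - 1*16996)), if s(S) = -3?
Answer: -1/8383 ≈ -0.00011929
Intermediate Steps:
H = -80 (H = (-6 + 22)*(-3 - 2) = 16*(-5) = -80)
1/(H + (8693 - 1*16996)) = 1/(-80 + (8693 - 1*16996)) = 1/(-80 + (8693 - 16996)) = 1/(-80 - 8303) = 1/(-8383) = -1/8383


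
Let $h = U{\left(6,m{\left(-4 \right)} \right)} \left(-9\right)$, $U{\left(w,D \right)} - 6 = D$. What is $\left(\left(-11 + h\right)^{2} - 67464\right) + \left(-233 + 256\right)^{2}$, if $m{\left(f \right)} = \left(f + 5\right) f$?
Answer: $-66094$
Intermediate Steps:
$m{\left(f \right)} = f \left(5 + f\right)$ ($m{\left(f \right)} = \left(5 + f\right) f = f \left(5 + f\right)$)
$U{\left(w,D \right)} = 6 + D$
$h = -18$ ($h = \left(6 - 4 \left(5 - 4\right)\right) \left(-9\right) = \left(6 - 4\right) \left(-9\right) = 2 \left(-9\right) = -18$)
$\left(\left(-11 + h\right)^{2} - 67464\right) + \left(-233 + 256\right)^{2} = \left(\left(-11 - 18\right)^{2} - 67464\right) + \left(-233 + 256\right)^{2} = \left(\left(-29\right)^{2} - 67464\right) + 23^{2} = \left(841 - 67464\right) + 529 = -66623 + 529 = -66094$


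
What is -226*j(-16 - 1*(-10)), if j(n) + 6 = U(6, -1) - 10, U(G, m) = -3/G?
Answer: 3729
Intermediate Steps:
U(G, m) = -3/G
j(n) = -33/2 (j(n) = -6 + (-3/6 - 10) = -6 + (-3*⅙ - 10) = -6 + (-½ - 10) = -6 - 21/2 = -33/2)
-226*j(-16 - 1*(-10)) = -226*(-33/2) = 3729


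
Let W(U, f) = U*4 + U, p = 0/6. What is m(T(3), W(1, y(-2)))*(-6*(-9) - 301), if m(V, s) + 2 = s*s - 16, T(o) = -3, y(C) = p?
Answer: -1729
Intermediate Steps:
p = 0 (p = 0*(1/6) = 0)
y(C) = 0
W(U, f) = 5*U (W(U, f) = 4*U + U = 5*U)
m(V, s) = -18 + s**2 (m(V, s) = -2 + (s*s - 16) = -2 + (s**2 - 16) = -2 + (-16 + s**2) = -18 + s**2)
m(T(3), W(1, y(-2)))*(-6*(-9) - 301) = (-18 + (5*1)**2)*(-6*(-9) - 301) = (-18 + 5**2)*(54 - 301) = (-18 + 25)*(-247) = 7*(-247) = -1729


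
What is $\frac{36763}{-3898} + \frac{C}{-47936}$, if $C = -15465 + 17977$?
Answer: $- \frac{55376967}{5839204} \approx -9.4836$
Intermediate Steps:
$C = 2512$
$\frac{36763}{-3898} + \frac{C}{-47936} = \frac{36763}{-3898} + \frac{2512}{-47936} = 36763 \left(- \frac{1}{3898}\right) + 2512 \left(- \frac{1}{47936}\right) = - \frac{36763}{3898} - \frac{157}{2996} = - \frac{55376967}{5839204}$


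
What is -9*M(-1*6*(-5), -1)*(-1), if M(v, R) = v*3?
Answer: 810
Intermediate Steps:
M(v, R) = 3*v
-9*M(-1*6*(-5), -1)*(-1) = -9*3*(-1*6*(-5))*(-1) = -9*3*(-6*(-5))*(-1) = -9*3*30*(-1) = -810*(-1) = -9*(-90) = 810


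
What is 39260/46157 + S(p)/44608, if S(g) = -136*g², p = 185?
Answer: -1566846045/15139496 ≈ -103.49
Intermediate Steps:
39260/46157 + S(p)/44608 = 39260/46157 - 136*185²/44608 = 39260*(1/46157) - 136*34225*(1/44608) = 39260/46157 - 4654600*1/44608 = 39260/46157 - 34225/328 = -1566846045/15139496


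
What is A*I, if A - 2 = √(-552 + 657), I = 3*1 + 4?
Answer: 14 + 7*√105 ≈ 85.729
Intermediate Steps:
I = 7 (I = 3 + 4 = 7)
A = 2 + √105 (A = 2 + √(-552 + 657) = 2 + √105 ≈ 12.247)
A*I = (2 + √105)*7 = 14 + 7*√105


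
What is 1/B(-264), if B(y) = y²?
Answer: 1/69696 ≈ 1.4348e-5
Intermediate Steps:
1/B(-264) = 1/((-264)²) = 1/69696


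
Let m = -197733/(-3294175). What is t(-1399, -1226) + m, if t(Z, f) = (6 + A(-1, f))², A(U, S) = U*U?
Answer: 161612308/3294175 ≈ 49.060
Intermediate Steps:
A(U, S) = U²
t(Z, f) = 49 (t(Z, f) = (6 + (-1)²)² = (6 + 1)² = 7² = 49)
m = 197733/3294175 (m = -197733*(-1/3294175) = 197733/3294175 ≈ 0.060025)
t(-1399, -1226) + m = 49 + 197733/3294175 = 161612308/3294175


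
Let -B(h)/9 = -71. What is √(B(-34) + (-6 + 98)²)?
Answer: √9103 ≈ 95.410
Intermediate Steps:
B(h) = 639 (B(h) = -9*(-71) = 639)
√(B(-34) + (-6 + 98)²) = √(639 + (-6 + 98)²) = √(639 + 92²) = √(639 + 8464) = √9103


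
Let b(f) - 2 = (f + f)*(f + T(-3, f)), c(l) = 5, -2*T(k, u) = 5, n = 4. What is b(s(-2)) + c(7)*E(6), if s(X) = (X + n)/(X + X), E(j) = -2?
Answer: -5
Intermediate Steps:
T(k, u) = -5/2 (T(k, u) = -½*5 = -5/2)
s(X) = (4 + X)/(2*X) (s(X) = (X + 4)/(X + X) = (4 + X)/((2*X)) = (4 + X)*(1/(2*X)) = (4 + X)/(2*X))
b(f) = 2 + 2*f*(-5/2 + f) (b(f) = 2 + (f + f)*(f - 5/2) = 2 + (2*f)*(-5/2 + f) = 2 + 2*f*(-5/2 + f))
b(s(-2)) + c(7)*E(6) = (2 - 5*(4 - 2)/(2*(-2)) + 2*((½)*(4 - 2)/(-2))²) + 5*(-2) = (2 - 5*(-1)*2/(2*2) + 2*((½)*(-½)*2)²) - 10 = (2 - 5*(-½) + 2*(-½)²) - 10 = (2 + 5/2 + 2*(¼)) - 10 = (2 + 5/2 + ½) - 10 = 5 - 10 = -5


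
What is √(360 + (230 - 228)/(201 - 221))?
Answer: √35990/10 ≈ 18.971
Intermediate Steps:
√(360 + (230 - 228)/(201 - 221)) = √(360 + 2/(-20)) = √(360 + 2*(-1/20)) = √(360 - ⅒) = √(3599/10) = √35990/10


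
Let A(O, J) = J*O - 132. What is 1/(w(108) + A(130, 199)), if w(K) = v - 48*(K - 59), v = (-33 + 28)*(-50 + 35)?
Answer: 1/23461 ≈ 4.2624e-5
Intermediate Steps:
v = 75 (v = -5*(-15) = 75)
A(O, J) = -132 + J*O
w(K) = 2907 - 48*K (w(K) = 75 - 48*(K - 59) = 75 - 48*(-59 + K) = 75 - (-2832 + 48*K) = 75 + (2832 - 48*K) = 2907 - 48*K)
1/(w(108) + A(130, 199)) = 1/((2907 - 48*108) + (-132 + 199*130)) = 1/((2907 - 5184) + (-132 + 25870)) = 1/(-2277 + 25738) = 1/23461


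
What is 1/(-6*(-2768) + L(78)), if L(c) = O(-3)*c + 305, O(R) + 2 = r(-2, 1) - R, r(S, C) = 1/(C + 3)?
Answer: 2/34021 ≈ 5.8787e-5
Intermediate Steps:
r(S, C) = 1/(3 + C)
O(R) = -7/4 - R (O(R) = -2 + (1/(3 + 1) - R) = -2 + (1/4 - R) = -2 + (¼ - R) = -7/4 - R)
L(c) = 305 + 5*c/4 (L(c) = (-7/4 - 1*(-3))*c + 305 = (-7/4 + 3)*c + 305 = 5*c/4 + 305 = 305 + 5*c/4)
1/(-6*(-2768) + L(78)) = 1/(-6*(-2768) + (305 + (5/4)*78)) = 1/(16608 + (305 + 195/2)) = 1/(16608 + 805/2) = 1/(34021/2) = 2/34021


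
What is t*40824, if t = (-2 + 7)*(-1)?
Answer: -204120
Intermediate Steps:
t = -5 (t = 5*(-1) = -5)
t*40824 = -5*40824 = -204120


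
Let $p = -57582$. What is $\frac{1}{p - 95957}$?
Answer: $- \frac{1}{153539} \approx -6.513 \cdot 10^{-6}$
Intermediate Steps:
$\frac{1}{p - 95957} = \frac{1}{-57582 - 95957} = \frac{1}{-153539} = - \frac{1}{153539}$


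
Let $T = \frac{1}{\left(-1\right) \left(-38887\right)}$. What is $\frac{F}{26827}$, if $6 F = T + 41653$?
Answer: $\frac{809880106}{3129664647} \approx 0.25878$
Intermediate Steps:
$T = \frac{1}{38887} \approx 2.5716 \cdot 10^{-5}$
$F = \frac{809880106}{116661}$ ($F = \frac{\frac{1}{38887} + 41653}{6} = \frac{1}{6} \cdot \frac{1619760212}{38887} = \frac{809880106}{116661} \approx 6942.2$)
$\frac{F}{26827} = \frac{809880106}{116661 \cdot 26827} = \frac{809880106}{116661} \cdot \frac{1}{26827} = \frac{809880106}{3129664647}$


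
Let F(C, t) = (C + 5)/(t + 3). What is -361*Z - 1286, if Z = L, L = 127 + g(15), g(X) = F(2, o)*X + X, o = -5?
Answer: -67191/2 ≈ -33596.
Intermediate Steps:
F(C, t) = (5 + C)/(3 + t)
g(X) = -5*X/2 (g(X) = ((5 + 2)/(3 - 5))*X + X = (7/(-2))*X + X = (-½*7)*X + X = -7*X/2 + X = -5*X/2)
L = 179/2 (L = 127 - 5/2*15 = 127 - 75/2 = 179/2 ≈ 89.500)
Z = 179/2 ≈ 89.500
-361*Z - 1286 = -361*179/2 - 1286 = -64619/2 - 1286 = -67191/2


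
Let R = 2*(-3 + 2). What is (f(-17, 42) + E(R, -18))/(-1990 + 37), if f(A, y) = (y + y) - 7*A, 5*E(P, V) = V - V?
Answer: -29/279 ≈ -0.10394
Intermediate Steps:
R = -2 (R = 2*(-1) = -2)
E(P, V) = 0 (E(P, V) = (V - V)/5 = (⅕)*0 = 0)
f(A, y) = -7*A + 2*y (f(A, y) = 2*y - 7*A = -7*A + 2*y)
(f(-17, 42) + E(R, -18))/(-1990 + 37) = ((-7*(-17) + 2*42) + 0)/(-1990 + 37) = ((119 + 84) + 0)/(-1953) = (203 + 0)*(-1/1953) = 203*(-1/1953) = -29/279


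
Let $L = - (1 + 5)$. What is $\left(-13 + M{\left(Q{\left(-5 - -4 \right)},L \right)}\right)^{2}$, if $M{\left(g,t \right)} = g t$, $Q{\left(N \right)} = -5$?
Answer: $289$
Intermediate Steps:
$L = -6$ ($L = \left(-1\right) 6 = -6$)
$\left(-13 + M{\left(Q{\left(-5 - -4 \right)},L \right)}\right)^{2} = \left(-13 - -30\right)^{2} = \left(-13 + 30\right)^{2} = 17^{2} = 289$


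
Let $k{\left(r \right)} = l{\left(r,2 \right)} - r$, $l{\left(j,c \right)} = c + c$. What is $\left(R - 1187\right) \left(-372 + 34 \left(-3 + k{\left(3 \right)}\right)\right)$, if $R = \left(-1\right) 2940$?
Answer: $1815880$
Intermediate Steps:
$l{\left(j,c \right)} = 2 c$
$k{\left(r \right)} = 4 - r$ ($k{\left(r \right)} = 2 \cdot 2 - r = 4 - r$)
$R = -2940$
$\left(R - 1187\right) \left(-372 + 34 \left(-3 + k{\left(3 \right)}\right)\right) = \left(-2940 - 1187\right) \left(-372 + 34 \left(-3 + \left(4 - 3\right)\right)\right) = - 4127 \left(-372 + 34 \left(-3 + \left(4 - 3\right)\right)\right) = - 4127 \left(-372 + 34 \left(-3 + 1\right)\right) = - 4127 \left(-372 + 34 \left(-2\right)\right) = - 4127 \left(-372 - 68\right) = \left(-4127\right) \left(-440\right) = 1815880$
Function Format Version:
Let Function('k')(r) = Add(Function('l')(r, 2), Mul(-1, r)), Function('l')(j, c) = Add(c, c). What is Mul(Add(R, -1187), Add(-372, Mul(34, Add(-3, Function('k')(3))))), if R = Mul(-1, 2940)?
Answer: 1815880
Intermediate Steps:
Function('l')(j, c) = Mul(2, c)
Function('k')(r) = Add(4, Mul(-1, r)) (Function('k')(r) = Add(Mul(2, 2), Mul(-1, r)) = Add(4, Mul(-1, r)))
R = -2940
Mul(Add(R, -1187), Add(-372, Mul(34, Add(-3, Function('k')(3))))) = Mul(Add(-2940, -1187), Add(-372, Mul(34, Add(-3, Add(4, Mul(-1, 3)))))) = Mul(-4127, Add(-372, Mul(34, Add(-3, Add(4, -3))))) = Mul(-4127, Add(-372, Mul(34, Add(-3, 1)))) = Mul(-4127, Add(-372, Mul(34, -2))) = Mul(-4127, Add(-372, -68)) = Mul(-4127, -440) = 1815880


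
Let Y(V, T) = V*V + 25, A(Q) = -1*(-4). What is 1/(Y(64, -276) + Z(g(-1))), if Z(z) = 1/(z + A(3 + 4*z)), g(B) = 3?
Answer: 7/28848 ≈ 0.00024265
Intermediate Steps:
A(Q) = 4
Y(V, T) = 25 + V² (Y(V, T) = V² + 25 = 25 + V²)
Z(z) = 1/(4 + z) (Z(z) = 1/(z + 4) = 1/(4 + z))
1/(Y(64, -276) + Z(g(-1))) = 1/((25 + 64²) + 1/(4 + 3)) = 1/((25 + 4096) + 1/7) = 1/(4121 + ⅐) = 1/(28848/7) = 7/28848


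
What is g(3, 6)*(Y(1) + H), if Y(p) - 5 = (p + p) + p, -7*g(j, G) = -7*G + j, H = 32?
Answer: 1560/7 ≈ 222.86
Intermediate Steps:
g(j, G) = G - j/7 (g(j, G) = -(-7*G + j)/7 = -(j - 7*G)/7 = G - j/7)
Y(p) = 5 + 3*p (Y(p) = 5 + ((p + p) + p) = 5 + (2*p + p) = 5 + 3*p)
g(3, 6)*(Y(1) + H) = (6 - 1/7*3)*((5 + 3*1) + 32) = (6 - 3/7)*((5 + 3) + 32) = 39*(8 + 32)/7 = (39/7)*40 = 1560/7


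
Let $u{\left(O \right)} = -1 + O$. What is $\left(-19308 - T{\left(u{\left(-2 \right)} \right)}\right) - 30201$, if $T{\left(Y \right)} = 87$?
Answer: $-49596$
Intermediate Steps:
$\left(-19308 - T{\left(u{\left(-2 \right)} \right)}\right) - 30201 = \left(-19308 - 87\right) - 30201 = -19395 - 30201 = -49596$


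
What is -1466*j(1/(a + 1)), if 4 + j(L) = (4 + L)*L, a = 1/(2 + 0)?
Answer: 11728/9 ≈ 1303.1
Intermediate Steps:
a = ½ (a = 1/2 = ½ ≈ 0.50000)
j(L) = -4 + L*(4 + L) (j(L) = -4 + (4 + L)*L = -4 + L*(4 + L))
-1466*j(1/(a + 1)) = -1466*(-4 + (1/(½ + 1))² + 4/(½ + 1)) = -1466*(-4 + (1/(3/2))² + 4/(3/2)) = -1466*(-4 + (⅔)² + 4*(⅔)) = -1466*(-4 + 4/9 + 8/3) = -1466*(-8/9) = 11728/9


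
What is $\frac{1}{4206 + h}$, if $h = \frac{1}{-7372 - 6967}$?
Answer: $\frac{14339}{60309833} \approx 0.00023776$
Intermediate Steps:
$h = - \frac{1}{14339}$ ($h = \frac{1}{-7372 - 6967} = \frac{1}{-14339} = - \frac{1}{14339} \approx -6.974 \cdot 10^{-5}$)
$\frac{1}{4206 + h} = \frac{1}{4206 - \frac{1}{14339}} = \frac{1}{\frac{60309833}{14339}} = \frac{14339}{60309833}$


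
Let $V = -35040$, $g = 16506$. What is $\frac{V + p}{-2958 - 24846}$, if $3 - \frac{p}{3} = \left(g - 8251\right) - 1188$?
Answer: $\frac{4686}{2317} \approx 2.0224$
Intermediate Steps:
$p = -21192$ ($p = 9 - 3 \left(\left(16506 - 8251\right) - 1188\right) = 9 - 3 \left(8255 - 1188\right) = 9 - 21201 = -21192$)
$\frac{V + p}{-2958 - 24846} = \frac{-35040 - 21192}{-2958 - 24846} = - \frac{56232}{-27804} = \left(-56232\right) \left(- \frac{1}{27804}\right) = \frac{4686}{2317}$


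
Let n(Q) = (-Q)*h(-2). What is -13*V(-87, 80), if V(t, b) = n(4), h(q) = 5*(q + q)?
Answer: -1040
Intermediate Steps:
h(q) = 10*q (h(q) = 5*(2*q) = 10*q)
n(Q) = 20*Q (n(Q) = (-Q)*(10*(-2)) = -Q*(-20) = 20*Q)
V(t, b) = 80 (V(t, b) = 20*4 = 80)
-13*V(-87, 80) = -13*80 = -1040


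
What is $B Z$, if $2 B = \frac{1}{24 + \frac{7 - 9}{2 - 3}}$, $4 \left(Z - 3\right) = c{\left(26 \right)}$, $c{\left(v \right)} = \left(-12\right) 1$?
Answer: $0$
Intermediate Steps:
$c{\left(v \right)} = -12$
$Z = 0$ ($Z = 3 + \frac{1}{4} \left(-12\right) = 3 - 3 = 0$)
$B = \frac{1}{52}$ ($B = \frac{1}{2 \left(24 + \frac{7 - 9}{2 - 3}\right)} = \frac{1}{2 \left(24 - \frac{2}{-1}\right)} = \frac{1}{2 \left(24 - -2\right)} = \frac{1}{2 \left(24 + 2\right)} = \frac{1}{2 \cdot 26} = \frac{1}{2} \cdot \frac{1}{26} = \frac{1}{52} \approx 0.019231$)
$B Z = \frac{1}{52} \cdot 0 = 0$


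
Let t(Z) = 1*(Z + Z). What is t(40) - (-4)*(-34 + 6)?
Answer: -32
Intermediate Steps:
t(Z) = 2*Z (t(Z) = 1*(2*Z) = 2*Z)
t(40) - (-4)*(-34 + 6) = 2*40 - (-4)*(-34 + 6) = 80 - (-4)*(-28) = 80 - 1*112 = 80 - 112 = -32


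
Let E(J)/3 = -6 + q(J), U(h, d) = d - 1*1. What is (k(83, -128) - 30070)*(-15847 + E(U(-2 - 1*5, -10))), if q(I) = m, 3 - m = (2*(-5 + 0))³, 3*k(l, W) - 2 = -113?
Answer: 387055592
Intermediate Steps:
k(l, W) = -37 (k(l, W) = ⅔ + (⅓)*(-113) = ⅔ - 113/3 = -37)
m = 1003 (m = 3 - (2*(-5 + 0))³ = 3 - (2*(-5))³ = 3 - 1*(-10)³ = 3 - 1*(-1000) = 3 + 1000 = 1003)
q(I) = 1003
U(h, d) = -1 + d (U(h, d) = d - 1 = -1 + d)
E(J) = 2991 (E(J) = 3*(-6 + 1003) = 3*997 = 2991)
(k(83, -128) - 30070)*(-15847 + E(U(-2 - 1*5, -10))) = (-37 - 30070)*(-15847 + 2991) = -30107*(-12856) = 387055592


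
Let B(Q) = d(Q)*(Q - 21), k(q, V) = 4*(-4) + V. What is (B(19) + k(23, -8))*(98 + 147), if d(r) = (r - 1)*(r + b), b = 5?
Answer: -217560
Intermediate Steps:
d(r) = (-1 + r)*(5 + r) (d(r) = (r - 1)*(r + 5) = (-1 + r)*(5 + r))
k(q, V) = -16 + V
B(Q) = (-21 + Q)*(-5 + Q² + 4*Q) (B(Q) = (-5 + Q² + 4*Q)*(Q - 21) = (-5 + Q² + 4*Q)*(-21 + Q) = (-21 + Q)*(-5 + Q² + 4*Q))
(B(19) + k(23, -8))*(98 + 147) = ((-21 + 19)*(-5 + 19² + 4*19) + (-16 - 8))*(98 + 147) = (-2*(-5 + 361 + 76) - 24)*245 = (-2*432 - 24)*245 = (-864 - 24)*245 = -888*245 = -217560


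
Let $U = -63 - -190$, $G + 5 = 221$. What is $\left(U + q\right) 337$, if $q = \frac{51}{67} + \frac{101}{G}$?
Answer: $\frac{625379999}{14472} \approx 43213.0$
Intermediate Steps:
$G = 216$ ($G = -5 + 221 = 216$)
$q = \frac{17783}{14472}$ ($q = \frac{51}{67} + \frac{101}{216} = \frac{17783}{14472} \approx 1.2288$)
$U = 127$ ($U = -63 + 190 = 127$)
$\left(U + q\right) 337 = \left(127 + \frac{17783}{14472}\right) 337 = \frac{1855727}{14472} \cdot 337 = \frac{625379999}{14472}$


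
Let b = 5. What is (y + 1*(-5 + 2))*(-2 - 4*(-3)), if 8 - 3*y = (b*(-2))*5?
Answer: 490/3 ≈ 163.33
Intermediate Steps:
y = 58/3 (y = 8/3 - 5*(-2)*5/3 = 8/3 - (-10)*5/3 = 8/3 - ⅓*(-50) = 8/3 + 50/3 = 58/3 ≈ 19.333)
(y + 1*(-5 + 2))*(-2 - 4*(-3)) = (58/3 + 1*(-5 + 2))*(-2 - 4*(-3)) = (58/3 + 1*(-3))*(-2 + 12) = (58/3 - 3)*10 = (49/3)*10 = 490/3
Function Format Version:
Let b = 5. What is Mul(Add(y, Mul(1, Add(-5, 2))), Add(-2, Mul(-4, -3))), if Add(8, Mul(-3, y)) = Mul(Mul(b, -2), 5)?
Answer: Rational(490, 3) ≈ 163.33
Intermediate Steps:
y = Rational(58, 3) (y = Add(Rational(8, 3), Mul(Rational(-1, 3), Mul(Mul(5, -2), 5))) = Add(Rational(8, 3), Mul(Rational(-1, 3), Mul(-10, 5))) = Add(Rational(8, 3), Mul(Rational(-1, 3), -50)) = Add(Rational(8, 3), Rational(50, 3)) = Rational(58, 3) ≈ 19.333)
Mul(Add(y, Mul(1, Add(-5, 2))), Add(-2, Mul(-4, -3))) = Mul(Add(Rational(58, 3), Mul(1, Add(-5, 2))), Add(-2, Mul(-4, -3))) = Mul(Add(Rational(58, 3), Mul(1, -3)), Add(-2, 12)) = Mul(Add(Rational(58, 3), -3), 10) = Mul(Rational(49, 3), 10) = Rational(490, 3)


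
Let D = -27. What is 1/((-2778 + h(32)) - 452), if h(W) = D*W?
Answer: -1/4094 ≈ -0.00024426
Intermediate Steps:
h(W) = -27*W
1/((-2778 + h(32)) - 452) = 1/((-2778 - 27*32) - 452) = 1/((-2778 - 864) - 452) = 1/(-3642 - 452) = 1/(-4094) = -1/4094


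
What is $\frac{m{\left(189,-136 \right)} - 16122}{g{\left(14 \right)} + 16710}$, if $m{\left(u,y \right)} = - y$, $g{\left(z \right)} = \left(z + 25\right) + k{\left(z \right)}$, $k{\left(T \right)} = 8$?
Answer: $- \frac{15986}{16757} \approx -0.95399$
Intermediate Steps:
$g{\left(z \right)} = 33 + z$ ($g{\left(z \right)} = \left(z + 25\right) + 8 = \left(25 + z\right) + 8 = 33 + z$)
$\frac{m{\left(189,-136 \right)} - 16122}{g{\left(14 \right)} + 16710} = \frac{\left(-1\right) \left(-136\right) - 16122}{\left(33 + 14\right) + 16710} = \frac{136 - 16122}{47 + 16710} = - \frac{15986}{16757}$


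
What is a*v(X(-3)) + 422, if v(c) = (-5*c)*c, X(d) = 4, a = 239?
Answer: -18698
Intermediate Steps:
v(c) = -5*c**2
a*v(X(-3)) + 422 = 239*(-5*4**2) + 422 = 239*(-5*16) + 422 = 239*(-80) + 422 = -19120 + 422 = -18698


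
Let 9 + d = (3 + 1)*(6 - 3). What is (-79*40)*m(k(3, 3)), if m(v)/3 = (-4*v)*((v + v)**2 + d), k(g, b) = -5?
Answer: -19528800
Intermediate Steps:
d = 3 (d = -9 + (3 + 1)*(6 - 3) = -9 + 4*3 = -9 + 12 = 3)
m(v) = -12*v*(3 + 4*v**2) (m(v) = 3*((-4*v)*((v + v)**2 + 3)) = 3*((-4*v)*((2*v)**2 + 3)) = 3*((-4*v)*(4*v**2 + 3)) = 3*((-4*v)*(3 + 4*v**2)) = 3*(-4*v*(3 + 4*v**2)) = -12*v*(3 + 4*v**2))
(-79*40)*m(k(3, 3)) = (-79*40)*(-48*(-5)**3 - 36*(-5)) = -3160*(-48*(-125) + 180) = -3160*(6000 + 180) = -3160*6180 = -19528800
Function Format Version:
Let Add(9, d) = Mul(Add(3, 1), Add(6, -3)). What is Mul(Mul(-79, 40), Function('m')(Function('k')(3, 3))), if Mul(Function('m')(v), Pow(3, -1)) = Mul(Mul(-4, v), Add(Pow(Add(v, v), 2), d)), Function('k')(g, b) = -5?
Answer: -19528800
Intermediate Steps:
d = 3 (d = Add(-9, Mul(Add(3, 1), Add(6, -3))) = Add(-9, Mul(4, 3)) = Add(-9, 12) = 3)
Function('m')(v) = Mul(-12, v, Add(3, Mul(4, Pow(v, 2)))) (Function('m')(v) = Mul(3, Mul(Mul(-4, v), Add(Pow(Add(v, v), 2), 3))) = Mul(3, Mul(Mul(-4, v), Add(Pow(Mul(2, v), 2), 3))) = Mul(3, Mul(Mul(-4, v), Add(Mul(4, Pow(v, 2)), 3))) = Mul(3, Mul(Mul(-4, v), Add(3, Mul(4, Pow(v, 2))))) = Mul(3, Mul(-4, v, Add(3, Mul(4, Pow(v, 2))))) = Mul(-12, v, Add(3, Mul(4, Pow(v, 2)))))
Mul(Mul(-79, 40), Function('m')(Function('k')(3, 3))) = Mul(Mul(-79, 40), Add(Mul(-48, Pow(-5, 3)), Mul(-36, -5))) = Mul(-3160, Add(Mul(-48, -125), 180)) = Mul(-3160, Add(6000, 180)) = Mul(-3160, 6180) = -19528800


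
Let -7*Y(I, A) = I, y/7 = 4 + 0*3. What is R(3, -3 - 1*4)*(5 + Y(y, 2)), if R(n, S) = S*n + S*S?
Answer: 28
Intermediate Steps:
R(n, S) = S**2 + S*n (R(n, S) = S*n + S**2 = S**2 + S*n)
y = 28 (y = 7*(4 + 0*3) = 7*(4 + 0) = 7*4 = 28)
Y(I, A) = -I/7
R(3, -3 - 1*4)*(5 + Y(y, 2)) = ((-3 - 1*4)*((-3 - 1*4) + 3))*(5 - 1/7*28) = ((-3 - 4)*((-3 - 4) + 3))*(5 - 4) = -7*(-7 + 3)*1 = -7*(-4)*1 = 28*1 = 28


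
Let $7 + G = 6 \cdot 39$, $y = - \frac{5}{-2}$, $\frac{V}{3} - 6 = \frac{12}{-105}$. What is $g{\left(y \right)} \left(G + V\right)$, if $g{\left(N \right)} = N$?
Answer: $\frac{8563}{14} \approx 611.64$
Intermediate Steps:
$V = \frac{618}{35}$ ($V = 18 + 3 \frac{12}{-105} = 18 + 3 \cdot 12 \left(- \frac{1}{105}\right) = 18 + 3 \left(- \frac{4}{35}\right) = 18 - \frac{12}{35} = \frac{618}{35} \approx 17.657$)
$y = \frac{5}{2}$ ($y = \left(-5\right) \left(- \frac{1}{2}\right) = \frac{5}{2} \approx 2.5$)
$G = 227$ ($G = -7 + 6 \cdot 39 = -7 + 234 = 227$)
$g{\left(y \right)} \left(G + V\right) = \frac{5 \left(227 + \frac{618}{35}\right)}{2} = \frac{5}{2} \cdot \frac{8563}{35} = \frac{8563}{14}$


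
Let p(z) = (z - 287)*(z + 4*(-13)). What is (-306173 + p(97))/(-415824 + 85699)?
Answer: 314723/330125 ≈ 0.95335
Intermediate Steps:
p(z) = (-287 + z)*(-52 + z) (p(z) = (-287 + z)*(z - 52) = (-287 + z)*(-52 + z))
(-306173 + p(97))/(-415824 + 85699) = (-306173 + (14924 + 97**2 - 339*97))/(-415824 + 85699) = (-306173 + (14924 + 9409 - 32883))/(-330125) = (-306173 - 8550)*(-1/330125) = -314723*(-1/330125) = 314723/330125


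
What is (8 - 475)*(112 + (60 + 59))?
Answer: -107877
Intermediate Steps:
(8 - 475)*(112 + (60 + 59)) = -467*(112 + 119) = -467*231 = -107877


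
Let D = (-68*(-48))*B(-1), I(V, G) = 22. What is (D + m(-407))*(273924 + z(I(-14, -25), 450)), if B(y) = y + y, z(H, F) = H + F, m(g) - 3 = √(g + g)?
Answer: -1790433900 + 274396*I*√814 ≈ -1.7904e+9 + 7.8287e+6*I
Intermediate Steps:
m(g) = 3 + √2*√g (m(g) = 3 + √(g + g) = 3 + √(2*g) = 3 + √2*√g)
z(H, F) = F + H
B(y) = 2*y
D = -6528 (D = (-68*(-48))*(2*(-1)) = 3264*(-2) = -6528)
(D + m(-407))*(273924 + z(I(-14, -25), 450)) = (-6528 + (3 + √2*√(-407)))*(273924 + (450 + 22)) = (-6528 + (3 + √2*(I*√407)))*(273924 + 472) = (-6528 + (3 + I*√814))*274396 = (-6525 + I*√814)*274396 = -1790433900 + 274396*I*√814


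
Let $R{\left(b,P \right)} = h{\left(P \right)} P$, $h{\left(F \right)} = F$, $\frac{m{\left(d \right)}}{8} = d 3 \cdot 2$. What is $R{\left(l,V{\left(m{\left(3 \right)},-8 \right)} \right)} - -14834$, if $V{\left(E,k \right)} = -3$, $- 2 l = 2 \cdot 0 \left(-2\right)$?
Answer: $14843$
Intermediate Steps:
$l = 0$ ($l = - \frac{2 \cdot 0 \left(-2\right)}{2} = - \frac{0 \left(-2\right)}{2} = \left(- \frac{1}{2}\right) 0 = 0$)
$m{\left(d \right)} = 48 d$ ($m{\left(d \right)} = 8 d 3 \cdot 2 = 8 \cdot 3 d 2 = 8 \cdot 6 d = 48 d$)
$R{\left(b,P \right)} = P^{2}$ ($R{\left(b,P \right)} = P P = P^{2}$)
$R{\left(l,V{\left(m{\left(3 \right)},-8 \right)} \right)} - -14834 = \left(-3\right)^{2} - -14834 = 9 + 14834 = 14843$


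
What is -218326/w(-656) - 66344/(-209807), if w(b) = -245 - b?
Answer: -45779055698/86230677 ≈ -530.89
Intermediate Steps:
-218326/w(-656) - 66344/(-209807) = -218326/(-245 - 1*(-656)) - 66344/(-209807) = -218326/(-245 + 656) - 66344*(-1/209807) = -218326/411 + 66344/209807 = -45779055698/86230677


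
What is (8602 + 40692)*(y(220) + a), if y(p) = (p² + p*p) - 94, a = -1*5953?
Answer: 4473578382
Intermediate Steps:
a = -5953
y(p) = -94 + 2*p² (y(p) = (p² + p²) - 94 = 2*p² - 94 = -94 + 2*p²)
(8602 + 40692)*(y(220) + a) = (8602 + 40692)*((-94 + 2*220²) - 5953) = 49294*((-94 + 2*48400) - 5953) = 49294*((-94 + 96800) - 5953) = 49294*(96706 - 5953) = 49294*90753 = 4473578382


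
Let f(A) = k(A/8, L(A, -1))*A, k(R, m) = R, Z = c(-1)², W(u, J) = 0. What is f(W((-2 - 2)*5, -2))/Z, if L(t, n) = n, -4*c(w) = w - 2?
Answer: 0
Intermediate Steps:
c(w) = ½ - w/4 (c(w) = -(w - 2)/4 = -(-2 + w)/4 = ½ - w/4)
Z = 9/16 (Z = (½ - ¼*(-1))² = (½ + ¼)² = (¾)² = 9/16 ≈ 0.56250)
f(A) = A²/8 (f(A) = (A/8)*A = A²/8)
f(W((-2 - 2)*5, -2))/Z = ((⅛)*0²)/(9/16) = ((⅛)*0)*(16/9) = 0*(16/9) = 0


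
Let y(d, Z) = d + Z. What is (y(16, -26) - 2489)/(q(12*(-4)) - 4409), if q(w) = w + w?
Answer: 147/265 ≈ 0.55472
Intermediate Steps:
y(d, Z) = Z + d
q(w) = 2*w
(y(16, -26) - 2489)/(q(12*(-4)) - 4409) = ((-26 + 16) - 2489)/(2*(12*(-4)) - 4409) = (-10 - 2489)/(2*(-48) - 4409) = -2499/(-96 - 4409) = -2499/(-4505) = -2499*(-1/4505) = 147/265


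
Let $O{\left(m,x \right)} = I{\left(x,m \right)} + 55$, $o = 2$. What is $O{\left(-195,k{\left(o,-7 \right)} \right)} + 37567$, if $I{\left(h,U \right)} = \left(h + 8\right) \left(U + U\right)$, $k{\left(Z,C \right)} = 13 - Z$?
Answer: $30212$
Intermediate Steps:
$I{\left(h,U \right)} = 2 U \left(8 + h\right)$ ($I{\left(h,U \right)} = \left(8 + h\right) 2 U = 2 U \left(8 + h\right)$)
$O{\left(m,x \right)} = 55 + 2 m \left(8 + x\right)$ ($O{\left(m,x \right)} = 2 m \left(8 + x\right) + 55 = 55 + 2 m \left(8 + x\right)$)
$O{\left(-195,k{\left(o,-7 \right)} \right)} + 37567 = \left(55 + 2 \left(-195\right) \left(8 + \left(13 - 2\right)\right)\right) + 37567 = \left(55 + 2 \left(-195\right) \left(8 + 11\right)\right) + 37567 = \left(55 + 2 \left(-195\right) 19\right) + 37567 = \left(55 - 7410\right) + 37567 = -7355 + 37567 = 30212$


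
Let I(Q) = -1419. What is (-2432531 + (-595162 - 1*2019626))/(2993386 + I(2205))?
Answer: -5047319/2991967 ≈ -1.6870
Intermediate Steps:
(-2432531 + (-595162 - 1*2019626))/(2993386 + I(2205)) = (-2432531 + (-595162 - 1*2019626))/(2993386 - 1419) = (-2432531 + (-595162 - 2019626))/2991967 = (-2432531 - 2614788)*(1/2991967) = -5047319*1/2991967 = -5047319/2991967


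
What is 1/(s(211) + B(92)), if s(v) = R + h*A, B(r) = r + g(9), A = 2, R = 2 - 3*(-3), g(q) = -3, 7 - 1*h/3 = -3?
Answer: 1/160 ≈ 0.0062500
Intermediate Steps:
h = 30 (h = 21 - 3*(-3) = 21 + 9 = 30)
R = 11 (R = 2 + 9 = 11)
B(r) = -3 + r (B(r) = r - 3 = -3 + r)
s(v) = 71 (s(v) = 11 + 30*2 = 11 + 60 = 71)
1/(s(211) + B(92)) = 1/(71 + (-3 + 92)) = 1/(71 + 89) = 1/160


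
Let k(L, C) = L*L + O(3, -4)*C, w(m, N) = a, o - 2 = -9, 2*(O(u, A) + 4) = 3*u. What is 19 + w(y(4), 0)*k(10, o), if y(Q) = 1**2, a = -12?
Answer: -1139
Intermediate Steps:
O(u, A) = -4 + 3*u/2 (O(u, A) = -4 + (3*u)/2 = -4 + 3*u/2)
y(Q) = 1
o = -7 (o = 2 - 9 = -7)
w(m, N) = -12
k(L, C) = L**2 + C/2 (k(L, C) = L*L + (-4 + (3/2)*3)*C = L**2 + (-4 + 9/2)*C = L**2 + C/2)
19 + w(y(4), 0)*k(10, o) = 19 - 12*(10**2 + (1/2)*(-7)) = 19 - 12*(100 - 7/2) = 19 - 12*193/2 = 19 - 1158 = -1139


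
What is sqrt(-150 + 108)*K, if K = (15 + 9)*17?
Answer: 408*I*sqrt(42) ≈ 2644.1*I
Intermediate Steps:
K = 408 (K = 24*17 = 408)
sqrt(-150 + 108)*K = sqrt(-150 + 108)*408 = sqrt(-42)*408 = (I*sqrt(42))*408 = 408*I*sqrt(42)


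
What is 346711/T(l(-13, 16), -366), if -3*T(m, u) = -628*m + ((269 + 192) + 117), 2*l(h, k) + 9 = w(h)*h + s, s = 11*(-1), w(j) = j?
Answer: 1040133/46208 ≈ 22.510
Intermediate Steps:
s = -11
l(h, k) = -10 + h²/2 (l(h, k) = -9/2 + (h*h - 11)/2 = -9/2 + (h² - 11)/2 = -9/2 + (-11 + h²)/2 = -9/2 + (-11/2 + h²/2) = -10 + h²/2)
T(m, u) = -578/3 + 628*m/3 (T(m, u) = -(-628*m + ((269 + 192) + 117))/3 = -(-628*m + (461 + 117))/3 = -(-628*m + 578)/3 = -(578 - 628*m)/3 = -578/3 + 628*m/3)
346711/T(l(-13, 16), -366) = 346711/(-578/3 + 628*(-10 + (½)*(-13)²)/3) = 346711/(-578/3 + 628*(-10 + (½)*169)/3) = 346711/(-578/3 + 628*(-10 + 169/2)/3) = 346711/(-578/3 + (628/3)*(149/2)) = 346711/(-578/3 + 46786/3) = 346711/(46208/3) = 346711*(3/46208) = 1040133/46208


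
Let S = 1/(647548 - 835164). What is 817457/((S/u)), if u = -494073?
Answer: 75774994045841376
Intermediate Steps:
S = -1/187616 (S = 1/(-187616) = -1/187616 ≈ -5.3300e-6)
817457/((S/u)) = 817457/((-1/187616/(-494073))) = 817457/((-1/187616*(-1/494073))) = 817457/(1/92695999968) = 817457*92695999968 = 75774994045841376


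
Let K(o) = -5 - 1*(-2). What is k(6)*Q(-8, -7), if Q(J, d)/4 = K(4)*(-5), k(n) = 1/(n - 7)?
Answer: -60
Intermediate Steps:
K(o) = -3 (K(o) = -5 + 2 = -3)
k(n) = 1/(-7 + n)
Q(J, d) = 60 (Q(J, d) = 4*(-3*(-5)) = 4*15 = 60)
k(6)*Q(-8, -7) = 60/(-7 + 6) = 60/(-1) = -1*60 = -60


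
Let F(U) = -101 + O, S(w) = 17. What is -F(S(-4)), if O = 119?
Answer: -18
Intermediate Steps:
F(U) = 18 (F(U) = -101 + 119 = 18)
-F(S(-4)) = -1*18 = -18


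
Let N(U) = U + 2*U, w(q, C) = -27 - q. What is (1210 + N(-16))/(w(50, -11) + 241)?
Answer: 581/82 ≈ 7.0854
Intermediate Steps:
N(U) = 3*U
(1210 + N(-16))/(w(50, -11) + 241) = (1210 + 3*(-16))/((-27 - 1*50) + 241) = (1210 - 48)/((-27 - 50) + 241) = 1162/(-77 + 241) = 1162/164 = 1162*(1/164) = 581/82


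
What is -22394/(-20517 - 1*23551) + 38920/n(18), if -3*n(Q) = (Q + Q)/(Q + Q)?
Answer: -2572678643/22034 ≈ -1.1676e+5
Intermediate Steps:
n(Q) = -⅓ (n(Q) = -(Q + Q)/(3*(Q + Q)) = -2*Q/(3*(2*Q)) = -2*Q*1/(2*Q)/3 = -⅓*1 = -⅓)
-22394/(-20517 - 1*23551) + 38920/n(18) = -22394/(-20517 - 1*23551) + 38920/(-⅓) = -22394/(-20517 - 23551) + 38920*(-3) = -22394/(-44068) - 116760 = -22394*(-1/44068) - 116760 = 11197/22034 - 116760 = -2572678643/22034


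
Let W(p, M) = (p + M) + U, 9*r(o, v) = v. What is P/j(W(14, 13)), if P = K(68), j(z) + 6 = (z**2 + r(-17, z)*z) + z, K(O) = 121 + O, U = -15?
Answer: 189/166 ≈ 1.1386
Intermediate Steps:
r(o, v) = v/9
W(p, M) = -15 + M + p (W(p, M) = (p + M) - 15 = (M + p) - 15 = -15 + M + p)
j(z) = -6 + z + 10*z**2/9 (j(z) = -6 + ((z**2 + (z/9)*z) + z) = -6 + ((z**2 + z**2/9) + z) = -6 + (10*z**2/9 + z) = -6 + (z + 10*z**2/9) = -6 + z + 10*z**2/9)
P = 189 (P = 121 + 68 = 189)
P/j(W(14, 13)) = 189/(-6 + (-15 + 13 + 14) + 10*(-15 + 13 + 14)**2/9) = 189/(-6 + 12 + (10/9)*12**2) = 189/(-6 + 12 + (10/9)*144) = 189/(-6 + 12 + 160) = 189/166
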